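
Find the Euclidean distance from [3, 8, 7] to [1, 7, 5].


d = sqrt(sum of squared differences). (3-1)^2=4, (8-7)^2=1, (7-5)^2=4. Sum = 9.

3


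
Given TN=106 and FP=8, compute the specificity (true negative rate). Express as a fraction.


Specificity = TN / (TN + FP) = 106 / 114 = 53/57.

53/57


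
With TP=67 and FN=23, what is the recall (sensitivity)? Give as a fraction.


Recall = TP / (TP + FN) = 67 / 90 = 67/90.

67/90


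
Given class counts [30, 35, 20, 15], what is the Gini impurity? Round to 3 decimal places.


Total = 100. Proportions: 30/100, 35/100, 20/100, 15/100. sum(p_i^2) = 0.2750. Gini = 1 - 0.2750 = 0.7250, which rounds to 0.725.

0.725


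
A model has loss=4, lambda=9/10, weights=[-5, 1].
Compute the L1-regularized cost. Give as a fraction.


L1 norm = sum(|w|) = 6. J = 4 + 9/10 * 6 = 47/5.

47/5


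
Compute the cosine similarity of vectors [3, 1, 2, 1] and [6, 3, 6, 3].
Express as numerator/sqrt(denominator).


dot = 36. |a|^2 = 15, |b|^2 = 90. cos = 36/sqrt(1350).

36/sqrt(1350)


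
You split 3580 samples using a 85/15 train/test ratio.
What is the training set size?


Test set = 3580 * 15% = 537. Training set = 3580 - 537 = 3043.

3043


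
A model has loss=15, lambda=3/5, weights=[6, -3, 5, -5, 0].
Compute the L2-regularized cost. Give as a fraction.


L2 sq norm = sum(w^2) = 95. J = 15 + 3/5 * 95 = 72.

72


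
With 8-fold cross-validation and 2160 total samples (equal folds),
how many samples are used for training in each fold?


Each validation fold has 2160/8 = 270 samples. Training set = 2160 - 270 = 1890.

1890


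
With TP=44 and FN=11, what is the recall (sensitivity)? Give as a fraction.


Recall = TP / (TP + FN) = 44 / 55 = 4/5.

4/5


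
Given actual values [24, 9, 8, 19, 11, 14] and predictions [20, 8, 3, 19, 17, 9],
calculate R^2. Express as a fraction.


Mean(y) = 85/6. SS_res = 103. SS_tot = 1169/6. R^2 = 1 - 103/(1169/6) = 551/1169.

551/1169


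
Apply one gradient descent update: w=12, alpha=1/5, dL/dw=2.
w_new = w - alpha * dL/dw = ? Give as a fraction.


w_new = 12 - 1/5 * 2 = 12 - 2/5 = 58/5.

58/5


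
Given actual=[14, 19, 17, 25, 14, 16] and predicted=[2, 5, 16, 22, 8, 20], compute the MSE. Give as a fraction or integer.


MSE = (1/6) * ((14-2)^2=144 + (19-5)^2=196 + (17-16)^2=1 + (25-22)^2=9 + (14-8)^2=36 + (16-20)^2=16). Sum = 402. MSE = 67.

67


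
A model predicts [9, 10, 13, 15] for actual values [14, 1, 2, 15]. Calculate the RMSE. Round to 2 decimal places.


MSE = 56.7500. RMSE = sqrt(56.7500) = 7.53.

7.53


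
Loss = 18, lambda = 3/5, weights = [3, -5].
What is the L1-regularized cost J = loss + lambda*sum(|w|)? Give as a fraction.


L1 norm = sum(|w|) = 8. J = 18 + 3/5 * 8 = 114/5.

114/5


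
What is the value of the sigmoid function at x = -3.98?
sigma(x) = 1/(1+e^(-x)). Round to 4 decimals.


sigma(-3.98) = 1/(1+e^(3.98)) = 1/(1+53.517034) = 1/54.517034 = 0.0183.

0.0183


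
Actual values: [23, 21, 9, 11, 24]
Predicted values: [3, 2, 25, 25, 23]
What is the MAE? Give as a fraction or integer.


MAE = (1/5) * (|23-3|=20 + |21-2|=19 + |9-25|=16 + |11-25|=14 + |24-23|=1). Sum = 70. MAE = 14.

14


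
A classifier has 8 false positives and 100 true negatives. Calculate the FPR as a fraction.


FPR = FP / (FP + TN) = 8 / 108 = 2/27.

2/27


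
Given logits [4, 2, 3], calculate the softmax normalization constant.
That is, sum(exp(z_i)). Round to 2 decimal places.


Denom = e^4=54.5982 + e^2=7.3891 + e^3=20.0855. Sum = 82.0728, which rounds to 82.07.

82.07


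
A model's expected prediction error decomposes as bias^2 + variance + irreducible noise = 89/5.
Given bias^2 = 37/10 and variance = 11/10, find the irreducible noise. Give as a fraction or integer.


Total error = bias^2 + variance + irreducible noise. So irreducible noise = 89/5 - 37/10 - 11/10 = 13.

13


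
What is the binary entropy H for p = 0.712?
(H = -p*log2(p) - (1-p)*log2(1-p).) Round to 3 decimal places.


H = -0.712*log2(0.712) - 0.288*log2(0.288) = 0.866.

0.866


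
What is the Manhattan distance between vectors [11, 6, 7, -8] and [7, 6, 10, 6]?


d = sum of absolute differences: |11-7|=4 + |6-6|=0 + |7-10|=3 + |-8-6|=14 = 21.

21


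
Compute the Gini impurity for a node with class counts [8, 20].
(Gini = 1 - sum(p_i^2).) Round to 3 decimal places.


Total = 28. Proportions: 8/28, 20/28. sum(p_i^2) = 0.5918. Gini = 1 - 0.5918 = 0.4082, which rounds to 0.408.

0.408


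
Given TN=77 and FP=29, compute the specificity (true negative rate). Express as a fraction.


Specificity = TN / (TN + FP) = 77 / 106 = 77/106.

77/106


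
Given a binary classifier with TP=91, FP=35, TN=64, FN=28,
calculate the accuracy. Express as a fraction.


Accuracy = (TP + TN) / (TP + TN + FP + FN) = (91 + 64) / 218 = 155/218.

155/218


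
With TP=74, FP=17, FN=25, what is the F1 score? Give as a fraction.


Precision = 74/91 = 74/91. Recall = 74/99 = 74/99. F1 = 2*P*R/(P+R) = 74/95.

74/95


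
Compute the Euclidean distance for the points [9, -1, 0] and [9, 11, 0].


d = sqrt(sum of squared differences). (9-9)^2=0, (-1-11)^2=144, (0-0)^2=0. Sum = 144.

12


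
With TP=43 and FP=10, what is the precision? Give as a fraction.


Precision = TP / (TP + FP) = 43 / 53 = 43/53.

43/53


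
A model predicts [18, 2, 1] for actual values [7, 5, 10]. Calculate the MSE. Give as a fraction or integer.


MSE = (1/3) * ((7-18)^2=121 + (5-2)^2=9 + (10-1)^2=81). Sum = 211. MSE = 211/3.

211/3


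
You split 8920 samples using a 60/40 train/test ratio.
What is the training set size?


Test set = 8920 * 40% = 3568. Training set = 8920 - 3568 = 5352.

5352


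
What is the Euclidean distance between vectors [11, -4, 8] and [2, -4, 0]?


d = sqrt(sum of squared differences). (11-2)^2=81, (-4--4)^2=0, (8-0)^2=64. Sum = 145.

sqrt(145)


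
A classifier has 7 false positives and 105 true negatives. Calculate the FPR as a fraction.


FPR = FP / (FP + TN) = 7 / 112 = 1/16.

1/16


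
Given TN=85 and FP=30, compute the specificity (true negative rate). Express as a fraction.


Specificity = TN / (TN + FP) = 85 / 115 = 17/23.

17/23


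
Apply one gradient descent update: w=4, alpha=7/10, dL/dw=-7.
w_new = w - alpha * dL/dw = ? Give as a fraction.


w_new = 4 - 7/10 * -7 = 4 - -49/10 = 89/10.

89/10


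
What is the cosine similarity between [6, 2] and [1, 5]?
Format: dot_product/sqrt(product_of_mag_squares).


dot = 16. |a|^2 = 40, |b|^2 = 26. cos = 16/sqrt(1040).

16/sqrt(1040)


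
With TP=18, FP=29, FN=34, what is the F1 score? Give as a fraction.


Precision = 18/47 = 18/47. Recall = 18/52 = 9/26. F1 = 2*P*R/(P+R) = 4/11.

4/11


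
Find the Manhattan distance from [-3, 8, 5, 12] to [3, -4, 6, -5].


d = sum of absolute differences: |-3-3|=6 + |8--4|=12 + |5-6|=1 + |12--5|=17 = 36.

36


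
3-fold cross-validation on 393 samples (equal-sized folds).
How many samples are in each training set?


Each validation fold has 393/3 = 131 samples. Training set = 393 - 131 = 262.

262


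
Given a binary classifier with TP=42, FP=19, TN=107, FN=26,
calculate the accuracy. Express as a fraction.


Accuracy = (TP + TN) / (TP + TN + FP + FN) = (42 + 107) / 194 = 149/194.

149/194


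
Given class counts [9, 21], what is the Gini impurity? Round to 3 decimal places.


Total = 30. Proportions: 9/30, 21/30. sum(p_i^2) = 0.5800. Gini = 1 - 0.5800 = 0.4200, which rounds to 0.420.

0.420


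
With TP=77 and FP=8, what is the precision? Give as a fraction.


Precision = TP / (TP + FP) = 77 / 85 = 77/85.

77/85


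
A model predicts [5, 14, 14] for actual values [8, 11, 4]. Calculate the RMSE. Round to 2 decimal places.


MSE = 39.3333. RMSE = sqrt(39.3333) = 6.27.

6.27


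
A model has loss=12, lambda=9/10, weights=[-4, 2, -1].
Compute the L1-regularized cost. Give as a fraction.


L1 norm = sum(|w|) = 7. J = 12 + 9/10 * 7 = 183/10.

183/10


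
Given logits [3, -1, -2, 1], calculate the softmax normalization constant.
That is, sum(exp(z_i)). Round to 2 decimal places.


Denom = e^3=20.0855 + e^-1=0.3679 + e^-2=0.1353 + e^1=2.7183. Sum = 23.3070, which rounds to 23.31.

23.31


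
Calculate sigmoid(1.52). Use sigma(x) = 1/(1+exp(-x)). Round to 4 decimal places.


sigma(1.52) = 1/(1+e^(-1.52)) = 1/(1+0.218712) = 1/1.218712 = 0.8205.

0.8205


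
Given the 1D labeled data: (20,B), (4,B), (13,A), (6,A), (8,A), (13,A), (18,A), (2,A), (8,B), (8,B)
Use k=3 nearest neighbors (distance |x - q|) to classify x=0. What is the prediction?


Distances: |20-0|=20, |4-0|=4, |13-0|=13, |6-0|=6, |8-0|=8, |13-0|=13, |18-0|=18, |2-0|=2, |8-0|=8, |8-0|=8. 3 nearest: (2,A), (4,B), (6,A). Counts: {'A': 2, 'B': 1}. Majority class: A.

A


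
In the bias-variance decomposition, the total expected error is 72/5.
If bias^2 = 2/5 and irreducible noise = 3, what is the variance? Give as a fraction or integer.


Total error = bias^2 + variance + irreducible noise. So variance = 72/5 - 2/5 - 3 = 11.

11


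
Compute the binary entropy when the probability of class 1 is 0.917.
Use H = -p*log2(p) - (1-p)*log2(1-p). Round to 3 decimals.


H = -0.917*log2(0.917) - 0.083*log2(0.083) = 0.413.

0.413


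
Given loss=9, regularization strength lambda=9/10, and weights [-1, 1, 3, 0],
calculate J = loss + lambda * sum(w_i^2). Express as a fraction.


L2 sq norm = sum(w^2) = 11. J = 9 + 9/10 * 11 = 189/10.

189/10


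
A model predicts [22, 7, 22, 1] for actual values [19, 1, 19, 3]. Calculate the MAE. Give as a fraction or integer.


MAE = (1/4) * (|19-22|=3 + |1-7|=6 + |19-22|=3 + |3-1|=2). Sum = 14. MAE = 7/2.

7/2


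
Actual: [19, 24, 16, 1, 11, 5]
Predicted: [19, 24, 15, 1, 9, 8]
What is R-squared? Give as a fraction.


Mean(y) = 38/3. SS_res = 14. SS_tot = 1132/3. R^2 = 1 - 14/(1132/3) = 545/566.

545/566


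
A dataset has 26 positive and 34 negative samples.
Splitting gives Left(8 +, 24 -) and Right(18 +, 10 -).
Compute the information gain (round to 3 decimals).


H(parent) = 0.9871. H(left) = 0.8113, H(right) = 0.9403. Weighted = (32/60)*0.8113 + (28/60)*0.9403 = 0.8715. IG = 0.9871 - 0.8715 = 0.1156, which rounds to 0.116.

0.116


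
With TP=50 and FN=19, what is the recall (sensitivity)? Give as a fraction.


Recall = TP / (TP + FN) = 50 / 69 = 50/69.

50/69


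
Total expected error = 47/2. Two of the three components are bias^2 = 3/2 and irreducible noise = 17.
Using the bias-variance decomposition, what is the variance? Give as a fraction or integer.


Total error = bias^2 + variance + irreducible noise. So variance = 47/2 - 3/2 - 17 = 5.

5


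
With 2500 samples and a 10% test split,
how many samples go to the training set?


Test set = 2500 * 10% = 250. Training set = 2500 - 250 = 2250.

2250


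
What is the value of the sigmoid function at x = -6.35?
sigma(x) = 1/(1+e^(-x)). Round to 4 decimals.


sigma(-6.35) = 1/(1+e^(6.35)) = 1/(1+572.492709) = 1/573.492709 = 0.0017.

0.0017


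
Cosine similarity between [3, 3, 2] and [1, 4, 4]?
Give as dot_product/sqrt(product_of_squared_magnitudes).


dot = 23. |a|^2 = 22, |b|^2 = 33. cos = 23/sqrt(726).

23/sqrt(726)


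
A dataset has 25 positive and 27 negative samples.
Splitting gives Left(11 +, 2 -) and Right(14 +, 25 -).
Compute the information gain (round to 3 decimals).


H(parent) = 0.9989. H(left) = 0.6194, H(right) = 0.9418. Weighted = (13/52)*0.6194 + (39/52)*0.9418 = 0.8612. IG = 0.9989 - 0.8612 = 0.1377, which rounds to 0.138.

0.138


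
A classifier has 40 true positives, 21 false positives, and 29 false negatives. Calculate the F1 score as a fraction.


Precision = 40/61 = 40/61. Recall = 40/69 = 40/69. F1 = 2*P*R/(P+R) = 8/13.

8/13


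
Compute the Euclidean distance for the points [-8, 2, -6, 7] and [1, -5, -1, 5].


d = sqrt(sum of squared differences). (-8-1)^2=81, (2--5)^2=49, (-6--1)^2=25, (7-5)^2=4. Sum = 159.

sqrt(159)


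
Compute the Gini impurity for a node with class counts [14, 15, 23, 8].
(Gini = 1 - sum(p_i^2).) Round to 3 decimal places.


Total = 60. Proportions: 14/60, 15/60, 23/60, 8/60. sum(p_i^2) = 0.2817. Gini = 1 - 0.2817 = 0.7183, which rounds to 0.718.

0.718


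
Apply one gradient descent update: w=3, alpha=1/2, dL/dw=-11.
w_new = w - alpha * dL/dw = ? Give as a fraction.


w_new = 3 - 1/2 * -11 = 3 - -11/2 = 17/2.

17/2


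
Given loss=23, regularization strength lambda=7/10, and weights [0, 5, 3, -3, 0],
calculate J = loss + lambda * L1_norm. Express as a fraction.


L1 norm = sum(|w|) = 11. J = 23 + 7/10 * 11 = 307/10.

307/10


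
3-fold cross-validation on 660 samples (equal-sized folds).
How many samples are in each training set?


Each validation fold has 660/3 = 220 samples. Training set = 660 - 220 = 440.

440


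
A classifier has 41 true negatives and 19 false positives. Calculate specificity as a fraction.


Specificity = TN / (TN + FP) = 41 / 60 = 41/60.

41/60


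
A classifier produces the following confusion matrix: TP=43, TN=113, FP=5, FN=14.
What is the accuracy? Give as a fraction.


Accuracy = (TP + TN) / (TP + TN + FP + FN) = (43 + 113) / 175 = 156/175.

156/175


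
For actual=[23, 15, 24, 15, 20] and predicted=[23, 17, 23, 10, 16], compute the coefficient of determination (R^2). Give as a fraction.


Mean(y) = 97/5. SS_res = 46. SS_tot = 366/5. R^2 = 1 - 46/(366/5) = 68/183.

68/183


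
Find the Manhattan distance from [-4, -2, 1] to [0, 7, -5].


d = sum of absolute differences: |-4-0|=4 + |-2-7|=9 + |1--5|=6 = 19.

19


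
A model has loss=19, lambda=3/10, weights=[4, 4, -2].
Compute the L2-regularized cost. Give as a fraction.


L2 sq norm = sum(w^2) = 36. J = 19 + 3/10 * 36 = 149/5.

149/5


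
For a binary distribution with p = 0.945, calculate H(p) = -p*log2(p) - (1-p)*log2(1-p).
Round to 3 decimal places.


H = -0.945*log2(0.945) - 0.055*log2(0.055) = 0.307.

0.307


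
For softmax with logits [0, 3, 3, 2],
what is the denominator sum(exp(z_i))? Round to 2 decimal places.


Denom = e^0=1.0000 + e^3=20.0855 + e^3=20.0855 + e^2=7.3891. Sum = 48.5601, which rounds to 48.56.

48.56


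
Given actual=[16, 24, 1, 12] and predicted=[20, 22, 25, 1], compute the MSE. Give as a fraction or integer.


MSE = (1/4) * ((16-20)^2=16 + (24-22)^2=4 + (1-25)^2=576 + (12-1)^2=121). Sum = 717. MSE = 717/4.

717/4


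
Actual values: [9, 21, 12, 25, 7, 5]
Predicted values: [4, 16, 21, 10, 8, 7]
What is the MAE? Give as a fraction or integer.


MAE = (1/6) * (|9-4|=5 + |21-16|=5 + |12-21|=9 + |25-10|=15 + |7-8|=1 + |5-7|=2). Sum = 37. MAE = 37/6.

37/6


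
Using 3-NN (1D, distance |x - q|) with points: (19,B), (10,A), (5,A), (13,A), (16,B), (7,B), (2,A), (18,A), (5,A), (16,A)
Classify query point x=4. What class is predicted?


Distances: |19-4|=15, |10-4|=6, |5-4|=1, |13-4|=9, |16-4|=12, |7-4|=3, |2-4|=2, |18-4|=14, |5-4|=1, |16-4|=12. 3 nearest: (5,A), (5,A), (2,A). Counts: {'A': 3}. Majority class: A.

A


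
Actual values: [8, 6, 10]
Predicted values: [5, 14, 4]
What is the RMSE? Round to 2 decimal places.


MSE = 36.3333. RMSE = sqrt(36.3333) = 6.03.

6.03


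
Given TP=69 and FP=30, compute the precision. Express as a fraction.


Precision = TP / (TP + FP) = 69 / 99 = 23/33.

23/33


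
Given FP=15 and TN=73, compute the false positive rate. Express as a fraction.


FPR = FP / (FP + TN) = 15 / 88 = 15/88.

15/88


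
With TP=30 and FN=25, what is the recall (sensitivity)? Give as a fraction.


Recall = TP / (TP + FN) = 30 / 55 = 6/11.

6/11


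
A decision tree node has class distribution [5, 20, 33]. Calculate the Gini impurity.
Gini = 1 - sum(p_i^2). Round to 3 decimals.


Total = 58. Proportions: 5/58, 20/58, 33/58. sum(p_i^2) = 0.4501. Gini = 1 - 0.4501 = 0.5499, which rounds to 0.550.

0.550


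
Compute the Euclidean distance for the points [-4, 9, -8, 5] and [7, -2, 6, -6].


d = sqrt(sum of squared differences). (-4-7)^2=121, (9--2)^2=121, (-8-6)^2=196, (5--6)^2=121. Sum = 559.

sqrt(559)


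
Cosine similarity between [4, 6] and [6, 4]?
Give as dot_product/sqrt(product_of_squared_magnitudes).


dot = 48. |a|^2 = 52, |b|^2 = 52. cos = 48/sqrt(2704).

48/sqrt(2704)


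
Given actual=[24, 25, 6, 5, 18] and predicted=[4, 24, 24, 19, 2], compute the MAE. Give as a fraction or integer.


MAE = (1/5) * (|24-4|=20 + |25-24|=1 + |6-24|=18 + |5-19|=14 + |18-2|=16). Sum = 69. MAE = 69/5.

69/5


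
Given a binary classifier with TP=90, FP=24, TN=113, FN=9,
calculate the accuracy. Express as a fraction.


Accuracy = (TP + TN) / (TP + TN + FP + FN) = (90 + 113) / 236 = 203/236.

203/236


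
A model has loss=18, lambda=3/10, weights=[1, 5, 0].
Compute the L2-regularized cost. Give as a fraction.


L2 sq norm = sum(w^2) = 26. J = 18 + 3/10 * 26 = 129/5.

129/5


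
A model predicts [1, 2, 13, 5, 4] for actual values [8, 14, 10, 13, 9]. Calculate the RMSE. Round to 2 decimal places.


MSE = 58.2000. RMSE = sqrt(58.2000) = 7.63.

7.63


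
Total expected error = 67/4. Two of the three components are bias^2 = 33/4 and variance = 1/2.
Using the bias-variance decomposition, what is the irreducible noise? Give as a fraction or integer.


Total error = bias^2 + variance + irreducible noise. So irreducible noise = 67/4 - 33/4 - 1/2 = 8.

8


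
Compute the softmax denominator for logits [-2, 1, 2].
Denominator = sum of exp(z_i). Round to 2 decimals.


Denom = e^-2=0.1353 + e^1=2.7183 + e^2=7.3891. Sum = 10.2427, which rounds to 10.24.

10.24


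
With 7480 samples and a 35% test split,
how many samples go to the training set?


Test set = 7480 * 35% = 2618. Training set = 7480 - 2618 = 4862.

4862


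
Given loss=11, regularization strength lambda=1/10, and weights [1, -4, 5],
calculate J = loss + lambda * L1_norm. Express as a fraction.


L1 norm = sum(|w|) = 10. J = 11 + 1/10 * 10 = 12.

12


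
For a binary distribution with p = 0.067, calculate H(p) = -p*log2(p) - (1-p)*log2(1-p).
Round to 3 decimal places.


H = -0.067*log2(0.067) - 0.933*log2(0.933) = 0.355.

0.355


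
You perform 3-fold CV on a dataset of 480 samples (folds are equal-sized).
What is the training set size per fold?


Each validation fold has 480/3 = 160 samples. Training set = 480 - 160 = 320.

320


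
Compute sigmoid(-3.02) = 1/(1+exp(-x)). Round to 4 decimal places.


sigma(-3.02) = 1/(1+e^(3.02)) = 1/(1+20.491292) = 1/21.491292 = 0.0465.

0.0465


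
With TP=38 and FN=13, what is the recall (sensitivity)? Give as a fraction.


Recall = TP / (TP + FN) = 38 / 51 = 38/51.

38/51


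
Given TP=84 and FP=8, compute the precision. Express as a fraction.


Precision = TP / (TP + FP) = 84 / 92 = 21/23.

21/23


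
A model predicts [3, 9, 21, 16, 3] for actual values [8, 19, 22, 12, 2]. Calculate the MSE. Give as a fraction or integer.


MSE = (1/5) * ((8-3)^2=25 + (19-9)^2=100 + (22-21)^2=1 + (12-16)^2=16 + (2-3)^2=1). Sum = 143. MSE = 143/5.

143/5


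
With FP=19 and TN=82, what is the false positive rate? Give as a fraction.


FPR = FP / (FP + TN) = 19 / 101 = 19/101.

19/101


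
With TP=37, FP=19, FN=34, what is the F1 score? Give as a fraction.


Precision = 37/56 = 37/56. Recall = 37/71 = 37/71. F1 = 2*P*R/(P+R) = 74/127.

74/127


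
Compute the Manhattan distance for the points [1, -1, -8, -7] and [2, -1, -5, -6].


d = sum of absolute differences: |1-2|=1 + |-1--1|=0 + |-8--5|=3 + |-7--6|=1 = 5.

5


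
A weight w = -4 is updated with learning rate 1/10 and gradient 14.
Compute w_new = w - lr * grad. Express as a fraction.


w_new = -4 - 1/10 * 14 = -4 - 7/5 = -27/5.

-27/5


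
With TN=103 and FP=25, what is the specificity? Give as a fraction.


Specificity = TN / (TN + FP) = 103 / 128 = 103/128.

103/128


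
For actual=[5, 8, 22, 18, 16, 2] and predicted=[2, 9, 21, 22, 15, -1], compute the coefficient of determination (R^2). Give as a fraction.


Mean(y) = 71/6. SS_res = 37. SS_tot = 1901/6. R^2 = 1 - 37/(1901/6) = 1679/1901.

1679/1901


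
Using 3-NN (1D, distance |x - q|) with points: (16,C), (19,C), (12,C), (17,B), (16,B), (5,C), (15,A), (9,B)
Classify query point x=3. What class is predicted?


Distances: |16-3|=13, |19-3|=16, |12-3|=9, |17-3|=14, |16-3|=13, |5-3|=2, |15-3|=12, |9-3|=6. 3 nearest: (5,C), (9,B), (12,C). Counts: {'C': 2, 'B': 1}. Majority class: C.

C


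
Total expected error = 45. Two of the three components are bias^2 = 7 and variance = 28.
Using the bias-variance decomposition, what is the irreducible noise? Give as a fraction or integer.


Total error = bias^2 + variance + irreducible noise. So irreducible noise = 45 - 7 - 28 = 10.

10


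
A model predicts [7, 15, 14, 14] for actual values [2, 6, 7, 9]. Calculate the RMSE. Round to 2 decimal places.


MSE = 45.0000. RMSE = sqrt(45.0000) = 6.71.

6.71


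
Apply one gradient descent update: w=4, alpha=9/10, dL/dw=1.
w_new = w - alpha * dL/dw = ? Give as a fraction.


w_new = 4 - 9/10 * 1 = 4 - 9/10 = 31/10.

31/10


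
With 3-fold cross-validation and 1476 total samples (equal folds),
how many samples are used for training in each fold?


Each validation fold has 1476/3 = 492 samples. Training set = 1476 - 492 = 984.

984


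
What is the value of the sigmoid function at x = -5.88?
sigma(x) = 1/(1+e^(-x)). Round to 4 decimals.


sigma(-5.88) = 1/(1+e^(5.88)) = 1/(1+357.809242) = 1/358.809242 = 0.0028.

0.0028


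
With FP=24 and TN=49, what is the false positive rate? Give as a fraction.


FPR = FP / (FP + TN) = 24 / 73 = 24/73.

24/73


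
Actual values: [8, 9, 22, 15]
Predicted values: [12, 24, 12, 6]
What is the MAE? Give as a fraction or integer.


MAE = (1/4) * (|8-12|=4 + |9-24|=15 + |22-12|=10 + |15-6|=9). Sum = 38. MAE = 19/2.

19/2


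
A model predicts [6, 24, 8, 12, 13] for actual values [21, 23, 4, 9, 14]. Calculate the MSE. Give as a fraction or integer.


MSE = (1/5) * ((21-6)^2=225 + (23-24)^2=1 + (4-8)^2=16 + (9-12)^2=9 + (14-13)^2=1). Sum = 252. MSE = 252/5.

252/5


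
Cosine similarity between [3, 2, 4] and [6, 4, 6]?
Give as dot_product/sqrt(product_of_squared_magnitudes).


dot = 50. |a|^2 = 29, |b|^2 = 88. cos = 50/sqrt(2552).

50/sqrt(2552)


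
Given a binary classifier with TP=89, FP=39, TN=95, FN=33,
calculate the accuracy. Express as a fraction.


Accuracy = (TP + TN) / (TP + TN + FP + FN) = (89 + 95) / 256 = 23/32.

23/32


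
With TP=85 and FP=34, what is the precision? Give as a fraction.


Precision = TP / (TP + FP) = 85 / 119 = 5/7.

5/7


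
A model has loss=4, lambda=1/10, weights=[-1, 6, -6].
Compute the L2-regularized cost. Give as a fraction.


L2 sq norm = sum(w^2) = 73. J = 4 + 1/10 * 73 = 113/10.

113/10


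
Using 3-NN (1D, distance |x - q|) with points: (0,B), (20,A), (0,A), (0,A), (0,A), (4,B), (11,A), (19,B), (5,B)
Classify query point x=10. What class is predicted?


Distances: |0-10|=10, |20-10|=10, |0-10|=10, |0-10|=10, |0-10|=10, |4-10|=6, |11-10|=1, |19-10|=9, |5-10|=5. 3 nearest: (11,A), (5,B), (4,B). Counts: {'A': 1, 'B': 2}. Majority class: B.

B


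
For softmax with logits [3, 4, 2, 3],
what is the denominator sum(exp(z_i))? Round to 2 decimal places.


Denom = e^3=20.0855 + e^4=54.5982 + e^2=7.3891 + e^3=20.0855. Sum = 102.1583, which rounds to 102.16.

102.16


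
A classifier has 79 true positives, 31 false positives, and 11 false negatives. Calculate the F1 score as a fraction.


Precision = 79/110 = 79/110. Recall = 79/90 = 79/90. F1 = 2*P*R/(P+R) = 79/100.

79/100


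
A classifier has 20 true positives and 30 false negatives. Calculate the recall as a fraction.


Recall = TP / (TP + FN) = 20 / 50 = 2/5.

2/5


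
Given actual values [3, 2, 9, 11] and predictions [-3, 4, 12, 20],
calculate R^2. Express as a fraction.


Mean(y) = 25/4. SS_res = 130. SS_tot = 235/4. R^2 = 1 - 130/(235/4) = -57/47.

-57/47


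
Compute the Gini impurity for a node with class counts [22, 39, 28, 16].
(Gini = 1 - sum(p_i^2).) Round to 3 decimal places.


Total = 105. Proportions: 22/105, 39/105, 28/105, 16/105. sum(p_i^2) = 0.2762. Gini = 1 - 0.2762 = 0.7238, which rounds to 0.724.

0.724


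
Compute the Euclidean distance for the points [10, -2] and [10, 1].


d = sqrt(sum of squared differences). (10-10)^2=0, (-2-1)^2=9. Sum = 9.

3


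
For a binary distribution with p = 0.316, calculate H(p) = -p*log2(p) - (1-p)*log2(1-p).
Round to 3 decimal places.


H = -0.316*log2(0.316) - 0.684*log2(0.684) = 0.900.

0.900


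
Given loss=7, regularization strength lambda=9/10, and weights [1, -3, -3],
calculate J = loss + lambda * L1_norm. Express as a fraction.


L1 norm = sum(|w|) = 7. J = 7 + 9/10 * 7 = 133/10.

133/10


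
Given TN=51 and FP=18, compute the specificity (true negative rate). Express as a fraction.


Specificity = TN / (TN + FP) = 51 / 69 = 17/23.

17/23


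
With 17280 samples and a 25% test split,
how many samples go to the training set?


Test set = 17280 * 25% = 4320. Training set = 17280 - 4320 = 12960.

12960


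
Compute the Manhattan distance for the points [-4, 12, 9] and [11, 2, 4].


d = sum of absolute differences: |-4-11|=15 + |12-2|=10 + |9-4|=5 = 30.

30


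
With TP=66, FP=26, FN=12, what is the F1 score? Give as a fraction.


Precision = 66/92 = 33/46. Recall = 66/78 = 11/13. F1 = 2*P*R/(P+R) = 66/85.

66/85


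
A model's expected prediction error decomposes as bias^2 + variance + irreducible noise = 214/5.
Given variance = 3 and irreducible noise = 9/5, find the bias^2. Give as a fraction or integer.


Total error = bias^2 + variance + irreducible noise. So bias^2 = 214/5 - 3 - 9/5 = 38.

38


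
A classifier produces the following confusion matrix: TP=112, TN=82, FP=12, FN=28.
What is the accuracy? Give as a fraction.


Accuracy = (TP + TN) / (TP + TN + FP + FN) = (112 + 82) / 234 = 97/117.

97/117


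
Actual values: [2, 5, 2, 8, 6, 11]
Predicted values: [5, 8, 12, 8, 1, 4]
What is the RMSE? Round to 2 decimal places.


MSE = 32.0000. RMSE = sqrt(32.0000) = 5.66.

5.66


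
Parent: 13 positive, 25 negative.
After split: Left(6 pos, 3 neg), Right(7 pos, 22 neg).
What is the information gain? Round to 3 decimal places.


H(parent) = 0.9268. H(left) = 0.9183, H(right) = 0.7973. Weighted = (9/38)*0.9183 + (29/38)*0.7973 = 0.8260. IG = 0.9268 - 0.8260 = 0.1008, which rounds to 0.101.

0.101


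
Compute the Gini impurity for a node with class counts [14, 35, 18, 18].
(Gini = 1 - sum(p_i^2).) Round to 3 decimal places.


Total = 85. Proportions: 14/85, 35/85, 18/85, 18/85. sum(p_i^2) = 0.2864. Gini = 1 - 0.2864 = 0.7136, which rounds to 0.714.

0.714


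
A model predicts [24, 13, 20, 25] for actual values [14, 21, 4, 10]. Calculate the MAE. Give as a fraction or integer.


MAE = (1/4) * (|14-24|=10 + |21-13|=8 + |4-20|=16 + |10-25|=15). Sum = 49. MAE = 49/4.

49/4


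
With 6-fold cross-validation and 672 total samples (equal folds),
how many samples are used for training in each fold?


Each validation fold has 672/6 = 112 samples. Training set = 672 - 112 = 560.

560


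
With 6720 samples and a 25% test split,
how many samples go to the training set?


Test set = 6720 * 25% = 1680. Training set = 6720 - 1680 = 5040.

5040


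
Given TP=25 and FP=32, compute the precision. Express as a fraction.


Precision = TP / (TP + FP) = 25 / 57 = 25/57.

25/57


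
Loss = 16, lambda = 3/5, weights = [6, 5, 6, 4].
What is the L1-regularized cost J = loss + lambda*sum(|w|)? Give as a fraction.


L1 norm = sum(|w|) = 21. J = 16 + 3/5 * 21 = 143/5.

143/5


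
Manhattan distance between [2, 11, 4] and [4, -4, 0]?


d = sum of absolute differences: |2-4|=2 + |11--4|=15 + |4-0|=4 = 21.

21


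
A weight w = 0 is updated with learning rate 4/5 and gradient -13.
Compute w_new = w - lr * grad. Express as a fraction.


w_new = 0 - 4/5 * -13 = 0 - -52/5 = 52/5.

52/5


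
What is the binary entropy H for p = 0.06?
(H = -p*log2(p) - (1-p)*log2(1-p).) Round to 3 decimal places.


H = -0.06*log2(0.06) - 0.94*log2(0.94) = 0.327.

0.327


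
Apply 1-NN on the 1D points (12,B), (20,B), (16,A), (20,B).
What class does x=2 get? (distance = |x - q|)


Distances: |12-2|=10, |20-2|=18, |16-2|=14, |20-2|=18. 1 nearest: (12,B). Counts: {'B': 1}. Majority class: B.

B


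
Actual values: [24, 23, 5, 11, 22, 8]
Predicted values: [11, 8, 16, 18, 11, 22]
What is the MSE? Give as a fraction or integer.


MSE = (1/6) * ((24-11)^2=169 + (23-8)^2=225 + (5-16)^2=121 + (11-18)^2=49 + (22-11)^2=121 + (8-22)^2=196). Sum = 881. MSE = 881/6.

881/6


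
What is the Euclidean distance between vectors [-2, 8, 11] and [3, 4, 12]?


d = sqrt(sum of squared differences). (-2-3)^2=25, (8-4)^2=16, (11-12)^2=1. Sum = 42.

sqrt(42)


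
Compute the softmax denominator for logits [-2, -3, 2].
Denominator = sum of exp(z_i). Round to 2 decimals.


Denom = e^-2=0.1353 + e^-3=0.0498 + e^2=7.3891. Sum = 7.5742, which rounds to 7.57.

7.57


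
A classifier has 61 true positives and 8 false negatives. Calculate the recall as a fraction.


Recall = TP / (TP + FN) = 61 / 69 = 61/69.

61/69


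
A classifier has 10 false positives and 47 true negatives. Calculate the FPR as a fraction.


FPR = FP / (FP + TN) = 10 / 57 = 10/57.

10/57


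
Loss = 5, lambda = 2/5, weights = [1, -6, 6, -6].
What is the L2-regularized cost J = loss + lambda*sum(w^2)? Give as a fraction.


L2 sq norm = sum(w^2) = 109. J = 5 + 2/5 * 109 = 243/5.

243/5


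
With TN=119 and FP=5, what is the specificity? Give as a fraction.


Specificity = TN / (TN + FP) = 119 / 124 = 119/124.

119/124


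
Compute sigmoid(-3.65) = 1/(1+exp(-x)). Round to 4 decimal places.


sigma(-3.65) = 1/(1+e^(3.65)) = 1/(1+38.474666) = 1/39.474666 = 0.0253.

0.0253


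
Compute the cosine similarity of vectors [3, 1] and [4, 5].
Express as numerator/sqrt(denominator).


dot = 17. |a|^2 = 10, |b|^2 = 41. cos = 17/sqrt(410).

17/sqrt(410)


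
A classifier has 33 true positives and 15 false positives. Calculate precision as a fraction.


Precision = TP / (TP + FP) = 33 / 48 = 11/16.

11/16


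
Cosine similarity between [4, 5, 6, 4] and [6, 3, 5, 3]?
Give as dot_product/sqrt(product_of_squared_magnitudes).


dot = 81. |a|^2 = 93, |b|^2 = 79. cos = 81/sqrt(7347).

81/sqrt(7347)


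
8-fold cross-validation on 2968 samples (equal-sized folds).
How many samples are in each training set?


Each validation fold has 2968/8 = 371 samples. Training set = 2968 - 371 = 2597.

2597


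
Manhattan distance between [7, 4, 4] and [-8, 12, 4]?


d = sum of absolute differences: |7--8|=15 + |4-12|=8 + |4-4|=0 = 23.

23


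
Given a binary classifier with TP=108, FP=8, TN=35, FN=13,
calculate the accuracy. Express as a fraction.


Accuracy = (TP + TN) / (TP + TN + FP + FN) = (108 + 35) / 164 = 143/164.

143/164


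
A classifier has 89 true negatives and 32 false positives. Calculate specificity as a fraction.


Specificity = TN / (TN + FP) = 89 / 121 = 89/121.

89/121


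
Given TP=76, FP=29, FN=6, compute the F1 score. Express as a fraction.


Precision = 76/105 = 76/105. Recall = 76/82 = 38/41. F1 = 2*P*R/(P+R) = 152/187.

152/187


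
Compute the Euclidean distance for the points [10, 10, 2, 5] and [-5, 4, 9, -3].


d = sqrt(sum of squared differences). (10--5)^2=225, (10-4)^2=36, (2-9)^2=49, (5--3)^2=64. Sum = 374.

sqrt(374)


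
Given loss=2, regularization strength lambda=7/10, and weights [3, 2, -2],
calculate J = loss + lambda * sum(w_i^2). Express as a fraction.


L2 sq norm = sum(w^2) = 17. J = 2 + 7/10 * 17 = 139/10.

139/10


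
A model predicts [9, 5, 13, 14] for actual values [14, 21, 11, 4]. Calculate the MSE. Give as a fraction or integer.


MSE = (1/4) * ((14-9)^2=25 + (21-5)^2=256 + (11-13)^2=4 + (4-14)^2=100). Sum = 385. MSE = 385/4.

385/4


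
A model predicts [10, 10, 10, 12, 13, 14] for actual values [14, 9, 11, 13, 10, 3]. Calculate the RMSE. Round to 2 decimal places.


MSE = 24.8333. RMSE = sqrt(24.8333) = 4.98.

4.98


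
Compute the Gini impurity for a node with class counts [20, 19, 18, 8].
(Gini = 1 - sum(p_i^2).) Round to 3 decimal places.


Total = 65. Proportions: 20/65, 19/65, 18/65, 8/65. sum(p_i^2) = 0.2720. Gini = 1 - 0.2720 = 0.7280, which rounds to 0.728.

0.728


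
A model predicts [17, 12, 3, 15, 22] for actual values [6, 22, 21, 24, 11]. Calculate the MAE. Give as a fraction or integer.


MAE = (1/5) * (|6-17|=11 + |22-12|=10 + |21-3|=18 + |24-15|=9 + |11-22|=11). Sum = 59. MAE = 59/5.

59/5


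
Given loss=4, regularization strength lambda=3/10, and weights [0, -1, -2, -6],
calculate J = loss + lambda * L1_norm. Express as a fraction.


L1 norm = sum(|w|) = 9. J = 4 + 3/10 * 9 = 67/10.

67/10


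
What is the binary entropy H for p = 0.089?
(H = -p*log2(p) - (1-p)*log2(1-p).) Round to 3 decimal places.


H = -0.089*log2(0.089) - 0.911*log2(0.911) = 0.433.

0.433


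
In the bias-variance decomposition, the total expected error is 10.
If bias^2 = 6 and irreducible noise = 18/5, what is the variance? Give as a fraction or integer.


Total error = bias^2 + variance + irreducible noise. So variance = 10 - 6 - 18/5 = 2/5.

2/5


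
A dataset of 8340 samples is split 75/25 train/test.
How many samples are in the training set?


Test set = 8340 * 25% = 2085. Training set = 8340 - 2085 = 6255.

6255


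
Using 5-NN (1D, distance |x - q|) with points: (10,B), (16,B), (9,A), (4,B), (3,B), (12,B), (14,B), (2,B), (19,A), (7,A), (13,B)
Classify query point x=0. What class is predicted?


Distances: |10-0|=10, |16-0|=16, |9-0|=9, |4-0|=4, |3-0|=3, |12-0|=12, |14-0|=14, |2-0|=2, |19-0|=19, |7-0|=7, |13-0|=13. 5 nearest: (2,B), (3,B), (4,B), (7,A), (9,A). Counts: {'B': 3, 'A': 2}. Majority class: B.

B


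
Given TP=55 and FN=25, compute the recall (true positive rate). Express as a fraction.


Recall = TP / (TP + FN) = 55 / 80 = 11/16.

11/16


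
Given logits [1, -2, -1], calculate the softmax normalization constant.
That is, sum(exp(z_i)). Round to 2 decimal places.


Denom = e^1=2.7183 + e^-2=0.1353 + e^-1=0.3679. Sum = 3.2215, which rounds to 3.22.

3.22


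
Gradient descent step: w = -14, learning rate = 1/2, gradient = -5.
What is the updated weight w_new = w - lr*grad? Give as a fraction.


w_new = -14 - 1/2 * -5 = -14 - -5/2 = -23/2.

-23/2


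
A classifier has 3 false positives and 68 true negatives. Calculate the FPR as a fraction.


FPR = FP / (FP + TN) = 3 / 71 = 3/71.

3/71


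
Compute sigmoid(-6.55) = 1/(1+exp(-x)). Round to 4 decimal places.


sigma(-6.55) = 1/(1+e^(6.55)) = 1/(1+699.244174) = 1/700.244174 = 0.0014.

0.0014


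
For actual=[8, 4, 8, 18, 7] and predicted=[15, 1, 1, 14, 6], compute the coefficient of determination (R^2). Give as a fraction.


Mean(y) = 9. SS_res = 124. SS_tot = 112. R^2 = 1 - 124/(112) = -3/28.

-3/28


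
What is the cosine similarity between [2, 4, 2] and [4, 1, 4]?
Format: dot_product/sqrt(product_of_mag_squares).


dot = 20. |a|^2 = 24, |b|^2 = 33. cos = 20/sqrt(792).

20/sqrt(792)


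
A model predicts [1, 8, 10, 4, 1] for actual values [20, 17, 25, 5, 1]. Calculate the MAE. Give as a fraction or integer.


MAE = (1/5) * (|20-1|=19 + |17-8|=9 + |25-10|=15 + |5-4|=1 + |1-1|=0). Sum = 44. MAE = 44/5.

44/5


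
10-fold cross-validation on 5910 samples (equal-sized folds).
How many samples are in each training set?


Each validation fold has 5910/10 = 591 samples. Training set = 5910 - 591 = 5319.

5319


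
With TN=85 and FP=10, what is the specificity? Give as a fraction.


Specificity = TN / (TN + FP) = 85 / 95 = 17/19.

17/19


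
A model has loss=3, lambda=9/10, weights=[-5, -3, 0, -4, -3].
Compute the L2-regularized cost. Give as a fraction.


L2 sq norm = sum(w^2) = 59. J = 3 + 9/10 * 59 = 561/10.

561/10


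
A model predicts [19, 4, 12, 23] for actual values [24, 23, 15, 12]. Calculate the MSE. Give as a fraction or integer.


MSE = (1/4) * ((24-19)^2=25 + (23-4)^2=361 + (15-12)^2=9 + (12-23)^2=121). Sum = 516. MSE = 129.

129


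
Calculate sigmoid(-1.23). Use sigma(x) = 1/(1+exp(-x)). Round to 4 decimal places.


sigma(-1.23) = 1/(1+e^(1.23)) = 1/(1+3.421230) = 1/4.421230 = 0.2262.

0.2262


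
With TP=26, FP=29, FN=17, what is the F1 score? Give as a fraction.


Precision = 26/55 = 26/55. Recall = 26/43 = 26/43. F1 = 2*P*R/(P+R) = 26/49.

26/49


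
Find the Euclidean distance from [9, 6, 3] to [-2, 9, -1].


d = sqrt(sum of squared differences). (9--2)^2=121, (6-9)^2=9, (3--1)^2=16. Sum = 146.

sqrt(146)


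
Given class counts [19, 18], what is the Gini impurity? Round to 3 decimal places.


Total = 37. Proportions: 19/37, 18/37. sum(p_i^2) = 0.5004. Gini = 1 - 0.5004 = 0.4996, which rounds to 0.500.

0.500


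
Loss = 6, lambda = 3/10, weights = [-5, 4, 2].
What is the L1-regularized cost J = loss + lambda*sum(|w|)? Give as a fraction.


L1 norm = sum(|w|) = 11. J = 6 + 3/10 * 11 = 93/10.

93/10


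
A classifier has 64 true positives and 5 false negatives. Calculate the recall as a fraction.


Recall = TP / (TP + FN) = 64 / 69 = 64/69.

64/69


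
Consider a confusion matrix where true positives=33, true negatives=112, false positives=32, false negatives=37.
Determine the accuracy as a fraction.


Accuracy = (TP + TN) / (TP + TN + FP + FN) = (33 + 112) / 214 = 145/214.

145/214


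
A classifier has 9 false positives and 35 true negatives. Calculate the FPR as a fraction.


FPR = FP / (FP + TN) = 9 / 44 = 9/44.

9/44


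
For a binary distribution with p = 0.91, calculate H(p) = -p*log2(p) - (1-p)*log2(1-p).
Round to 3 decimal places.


H = -0.91*log2(0.91) - 0.09*log2(0.09) = 0.436.

0.436


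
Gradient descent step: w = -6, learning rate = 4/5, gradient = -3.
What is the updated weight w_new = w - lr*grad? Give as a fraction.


w_new = -6 - 4/5 * -3 = -6 - -12/5 = -18/5.

-18/5


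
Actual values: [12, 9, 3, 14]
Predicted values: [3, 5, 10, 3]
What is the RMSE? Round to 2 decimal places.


MSE = 66.7500. RMSE = sqrt(66.7500) = 8.17.

8.17


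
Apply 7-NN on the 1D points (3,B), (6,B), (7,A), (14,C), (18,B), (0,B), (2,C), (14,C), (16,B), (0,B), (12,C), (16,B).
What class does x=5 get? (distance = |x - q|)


Distances: |3-5|=2, |6-5|=1, |7-5|=2, |14-5|=9, |18-5|=13, |0-5|=5, |2-5|=3, |14-5|=9, |16-5|=11, |0-5|=5, |12-5|=7, |16-5|=11. 7 nearest: (6,B), (7,A), (3,B), (2,C), (0,B), (0,B), (12,C). Counts: {'B': 4, 'A': 1, 'C': 2}. Majority class: B.

B


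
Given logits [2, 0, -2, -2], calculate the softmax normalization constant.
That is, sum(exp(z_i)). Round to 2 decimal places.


Denom = e^2=7.3891 + e^0=1.0000 + e^-2=0.1353 + e^-2=0.1353. Sum = 8.6597, which rounds to 8.66.

8.66


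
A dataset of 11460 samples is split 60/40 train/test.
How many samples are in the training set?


Test set = 11460 * 40% = 4584. Training set = 11460 - 4584 = 6876.

6876


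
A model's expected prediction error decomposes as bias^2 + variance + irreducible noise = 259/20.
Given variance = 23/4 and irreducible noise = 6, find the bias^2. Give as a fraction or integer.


Total error = bias^2 + variance + irreducible noise. So bias^2 = 259/20 - 23/4 - 6 = 6/5.

6/5


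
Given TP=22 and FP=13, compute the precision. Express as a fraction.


Precision = TP / (TP + FP) = 22 / 35 = 22/35.

22/35
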